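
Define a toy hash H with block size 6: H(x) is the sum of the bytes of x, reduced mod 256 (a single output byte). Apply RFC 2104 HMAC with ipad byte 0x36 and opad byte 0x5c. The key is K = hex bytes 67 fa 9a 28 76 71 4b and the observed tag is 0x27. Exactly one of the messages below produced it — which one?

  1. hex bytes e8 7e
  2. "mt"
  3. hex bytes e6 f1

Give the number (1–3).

Key hex bytes 67 fa 9a 28 76 71 4b is 7 bytes > B = 6, so hash it first: H(key) = 55, then zero-pad to 6 bytes: K' = 55 00 00 00 00 00.
K' ⊕ ipad = 63 36 36 36 36 36; K' ⊕ opad = 09 5c 5c 5c 5c 5c.
m1: inner = H(63 36 36 36 36 36 e8 7e) = d7; tag = H(09 5c 5c 5c 5c 5c d7) = ac
m2: inner = H(63 36 36 36 36 36 6d 74) = 52; tag = H(09 5c 5c 5c 5c 5c 52) = 27 ← matches
m3: inner = H(63 36 36 36 36 36 e6 f1) = 48; tag = H(09 5c 5c 5c 5c 5c 48) = 1d

2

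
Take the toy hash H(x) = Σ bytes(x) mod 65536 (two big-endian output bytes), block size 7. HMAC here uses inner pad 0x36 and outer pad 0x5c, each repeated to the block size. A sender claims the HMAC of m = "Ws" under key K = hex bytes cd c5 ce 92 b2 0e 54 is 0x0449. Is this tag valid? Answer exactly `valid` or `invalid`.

Key hex bytes cd c5 ce 92 b2 0e 54 is exactly B = 7 bytes: K' = cd c5 ce 92 b2 0e 54.
K' ⊕ ipad = fb f3 f8 a4 84 38 62; K' ⊕ opad = 91 99 92 ce ee 52 08.
Inner hash: sum = 251+243+248+164+132+56+98+87+115 = 1394 → 05 72.
Outer hash (recomputed tag): sum = 145+153+146+206+238+82+8+5+114 = 1097 → 04 49.
Recomputed tag = 0449; claimed = 0449 → match.

valid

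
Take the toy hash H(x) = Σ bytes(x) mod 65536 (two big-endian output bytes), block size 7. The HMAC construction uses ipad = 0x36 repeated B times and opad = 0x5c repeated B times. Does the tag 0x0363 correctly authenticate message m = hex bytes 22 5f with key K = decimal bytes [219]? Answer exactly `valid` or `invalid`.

valid

Key decimal bytes [219] = db is 1 byte ≤ B = 7; zero-pad to 7 bytes: K' = db 00 00 00 00 00 00.
K' ⊕ ipad = ed 36 36 36 36 36 36; K' ⊕ opad = 87 5c 5c 5c 5c 5c 5c.
Inner hash: sum = 237+54+54+54+54+54+54+34+95 = 690 → 02 b2.
Outer hash (recomputed tag): sum = 135+92+92+92+92+92+92+2+178 = 867 → 03 63.
Recomputed tag = 0363; claimed = 0363 → match.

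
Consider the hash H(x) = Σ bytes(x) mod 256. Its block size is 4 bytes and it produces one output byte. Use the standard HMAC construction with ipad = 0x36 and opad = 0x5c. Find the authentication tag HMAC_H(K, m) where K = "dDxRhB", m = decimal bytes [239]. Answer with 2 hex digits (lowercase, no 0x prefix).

Key "dDxRhB" = 64 44 78 52 68 42 is 6 bytes > B = 4, so hash it first: H(key) = 1c, then zero-pad to 4 bytes: K' = 1c 00 00 00.
K' ⊕ ipad = 2a 36 36 36.  K' ⊕ opad = 40 5c 5c 5c.
Inner input = (K'⊕ipad) ∥ m = 2a 36 36 36 ∥ ef.
Inner hash: sum = 42+54+54+54+239 = 443; mod 256 = 187 → bb.
Outer input = (K'⊕opad) ∥ inner = 40 5c 5c 5c ∥ bb.
Outer hash (tag): sum = 64+92+92+92+187 = 527; mod 256 = 15 → 0f.

0f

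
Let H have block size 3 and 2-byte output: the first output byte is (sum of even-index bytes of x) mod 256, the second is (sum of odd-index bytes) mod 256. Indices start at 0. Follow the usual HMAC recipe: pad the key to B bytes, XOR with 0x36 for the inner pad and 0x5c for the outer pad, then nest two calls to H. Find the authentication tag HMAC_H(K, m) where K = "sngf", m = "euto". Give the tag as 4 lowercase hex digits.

9d8e

Key "sngf" = 73 6e 67 66 is 4 bytes > B = 3, so hash it first: H(key) = da d4, then zero-pad to 3 bytes: K' = da d4 00.
K' ⊕ ipad = ec e2 36.  K' ⊕ opad = 86 88 5c.
Inner input = (K'⊕ipad) ∥ m = ec e2 36 ∥ 65 75 74 6f.
Inner hash: even-index sum = 518 mod 256 = 6; odd-index sum = 443 mod 256 = 187 → 06 bb.
Outer input = (K'⊕opad) ∥ inner = 86 88 5c ∥ 06 bb.
Outer hash (tag): even-index sum = 413 mod 256 = 157; odd-index sum = 142 mod 256 = 142 → 9d 8e.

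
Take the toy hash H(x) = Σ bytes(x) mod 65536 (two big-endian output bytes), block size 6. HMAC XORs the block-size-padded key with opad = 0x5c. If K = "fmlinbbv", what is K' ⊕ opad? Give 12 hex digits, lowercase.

5f0c5c5c5c5c

Key "fmlinbbv" = 66 6d 6c 69 6e 62 62 76 is 8 bytes > B = 6, so hash it first: H(key) = 03 50, then zero-pad to 6 bytes: K' = 03 50 00 00 00 00.
XOR each byte with 0x5c: 03⊕5c=5f, 50⊕5c=0c, 00⊕5c=5c, 00⊕5c=5c, 00⊕5c=5c, 00⊕5c=5c.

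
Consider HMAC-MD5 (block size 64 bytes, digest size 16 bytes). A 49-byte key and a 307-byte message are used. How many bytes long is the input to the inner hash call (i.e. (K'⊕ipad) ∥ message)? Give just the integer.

Key is 49 ≤ 64 bytes, zero-padded: |K'| = 64.
Inner input = (K'⊕ipad) ∥ m → 64 + 307 = 371 bytes.

371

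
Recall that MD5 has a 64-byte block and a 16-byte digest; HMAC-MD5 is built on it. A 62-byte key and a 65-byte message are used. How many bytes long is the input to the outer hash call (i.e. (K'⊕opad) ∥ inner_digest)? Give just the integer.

80

Key is 62 ≤ 64 bytes, zero-padded: |K'| = 64.
Outer input = (K'⊕opad) ∥ H(inner) → 64 + 16 = 80 bytes.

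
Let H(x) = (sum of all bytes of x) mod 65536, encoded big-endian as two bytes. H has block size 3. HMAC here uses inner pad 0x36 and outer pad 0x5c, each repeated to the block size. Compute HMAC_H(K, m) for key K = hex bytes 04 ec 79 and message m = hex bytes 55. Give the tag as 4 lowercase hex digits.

01de

Key hex bytes 04 ec 79 is exactly B = 3 bytes: K' = 04 ec 79.
K' ⊕ ipad = 32 da 4f.  K' ⊕ opad = 58 b0 25.
Inner input = (K'⊕ipad) ∥ m = 32 da 4f ∥ 55.
Inner hash: sum = 50+218+79+85 = 432 → 01 b0.
Outer input = (K'⊕opad) ∥ inner = 58 b0 25 ∥ 01 b0.
Outer hash (tag): sum = 88+176+37+1+176 = 478 → 01 de.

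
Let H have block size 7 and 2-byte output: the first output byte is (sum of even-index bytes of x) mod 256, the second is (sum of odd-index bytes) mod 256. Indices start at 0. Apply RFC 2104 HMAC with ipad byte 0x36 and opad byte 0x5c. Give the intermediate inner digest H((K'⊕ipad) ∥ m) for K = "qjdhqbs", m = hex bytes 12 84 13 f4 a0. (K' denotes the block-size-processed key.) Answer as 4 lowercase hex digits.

9dd3

Key "qjdhqbs" = 71 6a 64 68 71 62 73 is exactly B = 7 bytes: K' = 71 6a 64 68 71 62 73.
K' ⊕ ipad = 47 5c 52 5e 47 54 45.
Inner input = 47 5c 52 5e 47 54 45 ∥ 12 84 13 f4 a0.
Inner hash: even-index sum = 669 mod 256 = 157; odd-index sum = 467 mod 256 = 211 → 9d d3.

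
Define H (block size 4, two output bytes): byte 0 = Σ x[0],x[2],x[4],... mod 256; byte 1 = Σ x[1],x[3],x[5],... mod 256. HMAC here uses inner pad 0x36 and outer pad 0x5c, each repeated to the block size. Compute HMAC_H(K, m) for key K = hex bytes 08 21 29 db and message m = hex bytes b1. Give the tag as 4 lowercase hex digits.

d708

Key hex bytes 08 21 29 db is exactly B = 4 bytes: K' = 08 21 29 db.
K' ⊕ ipad = 3e 17 1f ed.  K' ⊕ opad = 54 7d 75 87.
Inner input = (K'⊕ipad) ∥ m = 3e 17 1f ed ∥ b1.
Inner hash: even-index sum = 270 mod 256 = 14; odd-index sum = 260 mod 256 = 4 → 0e 04.
Outer input = (K'⊕opad) ∥ inner = 54 7d 75 87 ∥ 0e 04.
Outer hash (tag): even-index sum = 215 mod 256 = 215; odd-index sum = 264 mod 256 = 8 → d7 08.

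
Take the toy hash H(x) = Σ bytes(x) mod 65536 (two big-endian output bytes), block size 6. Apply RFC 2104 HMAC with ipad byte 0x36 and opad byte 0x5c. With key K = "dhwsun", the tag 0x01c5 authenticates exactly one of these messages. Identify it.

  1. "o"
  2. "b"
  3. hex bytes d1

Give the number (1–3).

Key "dhwsun" = 64 68 77 73 75 6e is exactly B = 6 bytes: K' = 64 68 77 73 75 6e.
K' ⊕ ipad = 52 5e 41 45 43 58; K' ⊕ opad = 38 34 2b 2f 29 32.
m1: inner = H(52 5e 41 45 43 58 6f) = 02 40; tag = H(38 34 2b 2f 29 32 02 40) = 0163
m2: inner = H(52 5e 41 45 43 58 62) = 02 33; tag = H(38 34 2b 2f 29 32 02 33) = 0156
m3: inner = H(52 5e 41 45 43 58 d1) = 02 a2; tag = H(38 34 2b 2f 29 32 02 a2) = 01c5 ← matches

3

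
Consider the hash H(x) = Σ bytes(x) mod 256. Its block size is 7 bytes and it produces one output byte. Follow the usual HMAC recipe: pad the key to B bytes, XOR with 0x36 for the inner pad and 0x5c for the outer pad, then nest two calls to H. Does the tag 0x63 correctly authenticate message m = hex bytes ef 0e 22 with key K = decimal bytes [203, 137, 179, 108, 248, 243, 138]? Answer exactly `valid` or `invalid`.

invalid

Key decimal bytes [203, 137, 179, 108, 248, 243, 138] = cb 89 b3 6c f8 f3 8a is exactly B = 7 bytes: K' = cb 89 b3 6c f8 f3 8a.
K' ⊕ ipad = fd bf 85 5a ce c5 bc; K' ⊕ opad = 97 d5 ef 30 a4 af d6.
Inner hash: sum = 253+191+133+90+206+197+188+239+14+34 = 1545; mod 256 = 9 → 09.
Outer hash (recomputed tag): sum = 151+213+239+48+164+175+214+9 = 1213; mod 256 = 189 → bd.
Recomputed tag = bd; claimed = 63 → mismatch.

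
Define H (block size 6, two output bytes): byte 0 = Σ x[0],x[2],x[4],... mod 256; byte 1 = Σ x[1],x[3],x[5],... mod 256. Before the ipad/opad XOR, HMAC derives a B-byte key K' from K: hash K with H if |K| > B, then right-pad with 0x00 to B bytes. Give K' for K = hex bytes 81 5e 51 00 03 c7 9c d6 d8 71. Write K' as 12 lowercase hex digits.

496c00000000

|K| = 10 > B = 6, so first hash the key.
H(K): even-index sum = 585 mod 256 = 73; odd-index sum = 620 mod 256 = 108 → 49 6c.
Zero-pad H(K) = 49 6c to 6 bytes: K' = 49 6c 00 00 00 00.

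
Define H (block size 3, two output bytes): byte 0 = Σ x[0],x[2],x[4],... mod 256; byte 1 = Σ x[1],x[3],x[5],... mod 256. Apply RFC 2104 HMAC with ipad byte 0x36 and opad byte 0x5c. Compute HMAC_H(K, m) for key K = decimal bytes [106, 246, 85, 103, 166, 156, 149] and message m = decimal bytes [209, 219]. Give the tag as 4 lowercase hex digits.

a282

Key decimal bytes [106, 246, 85, 103, 166, 156, 149] = 6a f6 55 67 a6 9c 95 is 7 bytes > B = 3, so hash it first: H(key) = fa f9, then zero-pad to 3 bytes: K' = fa f9 00.
K' ⊕ ipad = cc cf 36.  K' ⊕ opad = a6 a5 5c.
Inner input = (K'⊕ipad) ∥ m = cc cf 36 ∥ d1 db.
Inner hash: even-index sum = 477 mod 256 = 221; odd-index sum = 416 mod 256 = 160 → dd a0.
Outer input = (K'⊕opad) ∥ inner = a6 a5 5c ∥ dd a0.
Outer hash (tag): even-index sum = 418 mod 256 = 162; odd-index sum = 386 mod 256 = 130 → a2 82.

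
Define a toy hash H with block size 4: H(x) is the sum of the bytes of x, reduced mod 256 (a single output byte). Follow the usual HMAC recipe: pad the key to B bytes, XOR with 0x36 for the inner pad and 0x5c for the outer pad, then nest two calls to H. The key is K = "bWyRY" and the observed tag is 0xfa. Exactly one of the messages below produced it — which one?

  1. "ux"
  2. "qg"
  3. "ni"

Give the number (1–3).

2

Key "bWyRY" = 62 57 79 52 59 is 5 bytes > B = 4, so hash it first: H(key) = dd, then zero-pad to 4 bytes: K' = dd 00 00 00.
K' ⊕ ipad = eb 36 36 36; K' ⊕ opad = 81 5c 5c 5c.
m1: inner = H(eb 36 36 36 75 78) = 7a; tag = H(81 5c 5c 5c 7a) = 0f
m2: inner = H(eb 36 36 36 71 67) = 65; tag = H(81 5c 5c 5c 65) = fa ← matches
m3: inner = H(eb 36 36 36 6e 69) = 64; tag = H(81 5c 5c 5c 64) = f9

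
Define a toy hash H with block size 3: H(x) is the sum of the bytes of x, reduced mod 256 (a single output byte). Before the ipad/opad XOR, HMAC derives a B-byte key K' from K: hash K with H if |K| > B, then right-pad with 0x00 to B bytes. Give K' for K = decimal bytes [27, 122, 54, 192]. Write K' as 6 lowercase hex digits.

8b0000

|K| = 4 > B = 3, so first hash the key.
H(K): sum = 27+122+54+192 = 395; mod 256 = 139 → 8b.
Zero-pad H(K) = 8b to 3 bytes: K' = 8b 00 00.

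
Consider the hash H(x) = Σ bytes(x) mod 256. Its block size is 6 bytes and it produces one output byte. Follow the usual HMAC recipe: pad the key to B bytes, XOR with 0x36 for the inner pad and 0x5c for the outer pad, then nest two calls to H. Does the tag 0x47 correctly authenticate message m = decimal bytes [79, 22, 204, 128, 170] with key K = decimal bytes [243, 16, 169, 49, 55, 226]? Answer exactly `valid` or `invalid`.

valid

Key decimal bytes [243, 16, 169, 49, 55, 226] = f3 10 a9 31 37 e2 is exactly B = 6 bytes: K' = f3 10 a9 31 37 e2.
K' ⊕ ipad = c5 26 9f 07 01 d4; K' ⊕ opad = af 4c f5 6d 6b be.
Inner hash: sum = 197+38+159+7+1+212+79+22+204+128+170 = 1217; mod 256 = 193 → c1.
Outer hash (recomputed tag): sum = 175+76+245+109+107+190+193 = 1095; mod 256 = 71 → 47.
Recomputed tag = 47; claimed = 47 → match.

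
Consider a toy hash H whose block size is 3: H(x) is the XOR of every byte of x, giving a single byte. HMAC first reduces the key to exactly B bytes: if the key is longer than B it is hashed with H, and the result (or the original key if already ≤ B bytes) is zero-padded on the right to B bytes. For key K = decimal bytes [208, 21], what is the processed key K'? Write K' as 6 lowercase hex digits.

d01500

Key decimal bytes [208, 21] = d0 15 is 2 bytes ≤ B = 3; zero-pad to 3 bytes: K' = d0 15 00.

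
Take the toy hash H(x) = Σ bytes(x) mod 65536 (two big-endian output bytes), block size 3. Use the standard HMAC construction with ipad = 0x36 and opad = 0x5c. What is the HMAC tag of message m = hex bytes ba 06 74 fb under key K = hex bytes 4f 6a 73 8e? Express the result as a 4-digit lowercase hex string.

01ca

Key hex bytes 4f 6a 73 8e is 4 bytes > B = 3, so hash it first: H(key) = 01 ba, then zero-pad to 3 bytes: K' = 01 ba 00.
K' ⊕ ipad = 37 8c 36.  K' ⊕ opad = 5d e6 5c.
Inner input = (K'⊕ipad) ∥ m = 37 8c 36 ∥ ba 06 74 fb.
Inner hash: sum = 55+140+54+186+6+116+251 = 808 → 03 28.
Outer input = (K'⊕opad) ∥ inner = 5d e6 5c ∥ 03 28.
Outer hash (tag): sum = 93+230+92+3+40 = 458 → 01 ca.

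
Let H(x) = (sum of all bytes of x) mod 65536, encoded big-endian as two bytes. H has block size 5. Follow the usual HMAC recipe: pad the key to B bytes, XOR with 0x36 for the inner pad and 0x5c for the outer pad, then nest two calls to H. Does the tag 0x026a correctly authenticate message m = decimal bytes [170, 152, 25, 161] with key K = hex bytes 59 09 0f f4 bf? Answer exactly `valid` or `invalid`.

valid

Key hex bytes 59 09 0f f4 bf is exactly B = 5 bytes: K' = 59 09 0f f4 bf.
K' ⊕ ipad = 6f 3f 39 c2 89; K' ⊕ opad = 05 55 53 a8 e3.
Inner hash: sum = 111+63+57+194+137+170+152+25+161 = 1070 → 04 2e.
Outer hash (recomputed tag): sum = 5+85+83+168+227+4+46 = 618 → 02 6a.
Recomputed tag = 026a; claimed = 026a → match.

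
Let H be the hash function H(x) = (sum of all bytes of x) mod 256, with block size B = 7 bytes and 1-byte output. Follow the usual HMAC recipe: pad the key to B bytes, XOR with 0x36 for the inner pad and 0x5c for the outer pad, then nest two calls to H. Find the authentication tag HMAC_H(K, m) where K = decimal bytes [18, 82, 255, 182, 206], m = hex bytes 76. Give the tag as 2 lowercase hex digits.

Key decimal bytes [18, 82, 255, 182, 206] = 12 52 ff b6 ce is 5 bytes ≤ B = 7; zero-pad to 7 bytes: K' = 12 52 ff b6 ce 00 00.
K' ⊕ ipad = 24 64 c9 80 f8 36 36.  K' ⊕ opad = 4e 0e a3 ea 92 5c 5c.
Inner input = (K'⊕ipad) ∥ m = 24 64 c9 80 f8 36 36 ∥ 76.
Inner hash: sum = 36+100+201+128+248+54+54+118 = 939; mod 256 = 171 → ab.
Outer input = (K'⊕opad) ∥ inner = 4e 0e a3 ea 92 5c 5c ∥ ab.
Outer hash (tag): sum = 78+14+163+234+146+92+92+171 = 990; mod 256 = 222 → de.

de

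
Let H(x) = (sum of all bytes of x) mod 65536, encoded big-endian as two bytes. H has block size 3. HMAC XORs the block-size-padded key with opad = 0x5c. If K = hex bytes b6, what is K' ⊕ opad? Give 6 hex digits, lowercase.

Key hex bytes b6 is 1 byte ≤ B = 3; zero-pad to 3 bytes: K' = b6 00 00.
XOR each byte with 0x5c: b6⊕5c=ea, 00⊕5c=5c, 00⊕5c=5c.

ea5c5c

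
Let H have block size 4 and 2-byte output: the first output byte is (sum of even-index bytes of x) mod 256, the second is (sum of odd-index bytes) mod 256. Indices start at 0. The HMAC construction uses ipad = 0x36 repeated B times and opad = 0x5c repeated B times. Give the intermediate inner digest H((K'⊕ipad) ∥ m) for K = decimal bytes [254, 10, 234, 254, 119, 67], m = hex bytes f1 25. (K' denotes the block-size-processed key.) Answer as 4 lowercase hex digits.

90d8

Key decimal bytes [254, 10, 234, 254, 119, 67] = fe 0a ea fe 77 43 is 6 bytes > B = 4, so hash it first: H(key) = 5f 4b, then zero-pad to 4 bytes: K' = 5f 4b 00 00.
K' ⊕ ipad = 69 7d 36 36.
Inner input = 69 7d 36 36 ∥ f1 25.
Inner hash: even-index sum = 400 mod 256 = 144; odd-index sum = 216 mod 256 = 216 → 90 d8.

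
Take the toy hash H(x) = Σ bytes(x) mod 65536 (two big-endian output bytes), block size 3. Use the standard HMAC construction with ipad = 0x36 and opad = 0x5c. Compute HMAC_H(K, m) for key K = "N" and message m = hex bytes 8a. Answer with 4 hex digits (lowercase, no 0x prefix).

0139

Key "N" = 4e is 1 byte ≤ B = 3; zero-pad to 3 bytes: K' = 4e 00 00.
K' ⊕ ipad = 78 36 36.  K' ⊕ opad = 12 5c 5c.
Inner input = (K'⊕ipad) ∥ m = 78 36 36 ∥ 8a.
Inner hash: sum = 120+54+54+138 = 366 → 01 6e.
Outer input = (K'⊕opad) ∥ inner = 12 5c 5c ∥ 01 6e.
Outer hash (tag): sum = 18+92+92+1+110 = 313 → 01 39.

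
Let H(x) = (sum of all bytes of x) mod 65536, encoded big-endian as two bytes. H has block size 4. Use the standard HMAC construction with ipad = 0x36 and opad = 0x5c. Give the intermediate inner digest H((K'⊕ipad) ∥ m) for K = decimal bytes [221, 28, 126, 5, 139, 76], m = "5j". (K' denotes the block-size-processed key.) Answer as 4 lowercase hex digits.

Key decimal bytes [221, 28, 126, 5, 139, 76] = dd 1c 7e 05 8b 4c is 6 bytes > B = 4, so hash it first: H(key) = 02 53, then zero-pad to 4 bytes: K' = 02 53 00 00.
K' ⊕ ipad = 34 65 36 36.
Inner input = 34 65 36 36 ∥ 35 6a.
Inner hash: sum = 52+101+54+54+53+106 = 420 → 01 a4.

01a4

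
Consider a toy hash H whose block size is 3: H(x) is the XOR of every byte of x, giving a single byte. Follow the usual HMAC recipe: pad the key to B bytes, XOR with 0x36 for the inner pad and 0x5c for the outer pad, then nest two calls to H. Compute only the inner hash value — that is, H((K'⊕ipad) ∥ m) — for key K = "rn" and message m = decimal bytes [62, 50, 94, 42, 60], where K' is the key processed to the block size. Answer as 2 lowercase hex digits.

Key "rn" = 72 6e is 2 bytes ≤ B = 3; zero-pad to 3 bytes: K' = 72 6e 00.
K' ⊕ ipad = 44 58 36.
Inner input = 44 58 36 ∥ 3e 32 5e 2a 3c.
Inner hash: XOR 44⊕58⊕36⊕3e⊕32⊕5e⊕2a⊕3c = 6e.

6e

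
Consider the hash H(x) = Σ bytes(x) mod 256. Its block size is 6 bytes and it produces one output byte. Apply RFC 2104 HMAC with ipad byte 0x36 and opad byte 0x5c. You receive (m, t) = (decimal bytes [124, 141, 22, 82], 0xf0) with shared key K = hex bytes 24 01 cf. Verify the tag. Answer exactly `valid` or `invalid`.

invalid

Key hex bytes 24 01 cf is 3 bytes ≤ B = 6; zero-pad to 6 bytes: K' = 24 01 cf 00 00 00.
K' ⊕ ipad = 12 37 f9 36 36 36; K' ⊕ opad = 78 5d 93 5c 5c 5c.
Inner hash: sum = 18+55+249+54+54+54+124+141+22+82 = 853; mod 256 = 85 → 55.
Outer hash (recomputed tag): sum = 120+93+147+92+92+92+85 = 721; mod 256 = 209 → d1.
Recomputed tag = d1; claimed = f0 → mismatch.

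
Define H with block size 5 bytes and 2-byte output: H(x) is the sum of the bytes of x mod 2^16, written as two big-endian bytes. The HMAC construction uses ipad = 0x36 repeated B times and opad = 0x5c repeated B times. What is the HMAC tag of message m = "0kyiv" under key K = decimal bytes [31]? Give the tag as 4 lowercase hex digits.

Key decimal bytes [31] = 1f is 1 byte ≤ B = 5; zero-pad to 5 bytes: K' = 1f 00 00 00 00.
K' ⊕ ipad = 29 36 36 36 36.  K' ⊕ opad = 43 5c 5c 5c 5c.
Inner input = (K'⊕ipad) ∥ m = 29 36 36 36 36 ∥ 30 6b 79 69 76.
Inner hash: sum = 41+54+54+54+54+48+107+121+105+118 = 756 → 02 f4.
Outer input = (K'⊕opad) ∥ inner = 43 5c 5c 5c 5c ∥ 02 f4.
Outer hash (tag): sum = 67+92+92+92+92+2+244 = 681 → 02 a9.

02a9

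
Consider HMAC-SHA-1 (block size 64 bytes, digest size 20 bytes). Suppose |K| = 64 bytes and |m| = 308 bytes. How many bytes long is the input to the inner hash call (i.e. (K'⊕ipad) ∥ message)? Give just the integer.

372

Key is 64 ≤ 64 bytes, zero-padded: |K'| = 64.
Inner input = (K'⊕ipad) ∥ m → 64 + 308 = 372 bytes.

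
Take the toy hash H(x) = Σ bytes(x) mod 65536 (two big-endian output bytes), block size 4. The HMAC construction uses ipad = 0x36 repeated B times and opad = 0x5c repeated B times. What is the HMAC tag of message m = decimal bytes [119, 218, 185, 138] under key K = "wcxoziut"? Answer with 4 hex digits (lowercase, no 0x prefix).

02db

Key "wcxoziut" = 77 63 78 6f 7a 69 75 74 is 8 bytes > B = 4, so hash it first: H(key) = 03 8d, then zero-pad to 4 bytes: K' = 03 8d 00 00.
K' ⊕ ipad = 35 bb 36 36.  K' ⊕ opad = 5f d1 5c 5c.
Inner input = (K'⊕ipad) ∥ m = 35 bb 36 36 ∥ 77 da b9 8a.
Inner hash: sum = 53+187+54+54+119+218+185+138 = 1008 → 03 f0.
Outer input = (K'⊕opad) ∥ inner = 5f d1 5c 5c ∥ 03 f0.
Outer hash (tag): sum = 95+209+92+92+3+240 = 731 → 02 db.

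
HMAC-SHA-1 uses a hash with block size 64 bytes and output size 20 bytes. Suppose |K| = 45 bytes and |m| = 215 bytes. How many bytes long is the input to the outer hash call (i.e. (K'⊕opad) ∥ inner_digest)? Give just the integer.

84

Key is 45 ≤ 64 bytes, zero-padded: |K'| = 64.
Outer input = (K'⊕opad) ∥ H(inner) → 64 + 20 = 84 bytes.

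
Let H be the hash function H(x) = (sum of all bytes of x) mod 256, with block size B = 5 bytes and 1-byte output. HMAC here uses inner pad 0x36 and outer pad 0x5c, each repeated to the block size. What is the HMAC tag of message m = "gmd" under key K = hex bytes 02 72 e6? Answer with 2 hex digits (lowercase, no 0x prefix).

ea

Key hex bytes 02 72 e6 is 3 bytes ≤ B = 5; zero-pad to 5 bytes: K' = 02 72 e6 00 00.
K' ⊕ ipad = 34 44 d0 36 36.  K' ⊕ opad = 5e 2e ba 5c 5c.
Inner input = (K'⊕ipad) ∥ m = 34 44 d0 36 36 ∥ 67 6d 64.
Inner hash: sum = 52+68+208+54+54+103+109+100 = 748; mod 256 = 236 → ec.
Outer input = (K'⊕opad) ∥ inner = 5e 2e ba 5c 5c ∥ ec.
Outer hash (tag): sum = 94+46+186+92+92+236 = 746; mod 256 = 234 → ea.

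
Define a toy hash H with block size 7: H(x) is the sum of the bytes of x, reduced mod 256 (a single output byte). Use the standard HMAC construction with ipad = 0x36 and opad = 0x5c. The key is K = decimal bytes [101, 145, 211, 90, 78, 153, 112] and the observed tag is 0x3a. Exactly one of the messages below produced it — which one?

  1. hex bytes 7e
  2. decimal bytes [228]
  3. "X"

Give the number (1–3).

Key decimal bytes [101, 145, 211, 90, 78, 153, 112] = 65 91 d3 5a 4e 99 70 is exactly B = 7 bytes: K' = 65 91 d3 5a 4e 99 70.
K' ⊕ ipad = 53 a7 e5 6c 78 af 46; K' ⊕ opad = 39 cd 8f 06 12 c5 2c.
m1: inner = H(53 a7 e5 6c 78 af 46 7e) = 36; tag = H(39 cd 8f 06 12 c5 2c 36) = d4
m2: inner = H(53 a7 e5 6c 78 af 46 e4) = 9c; tag = H(39 cd 8f 06 12 c5 2c 9c) = 3a ← matches
m3: inner = H(53 a7 e5 6c 78 af 46 58) = 10; tag = H(39 cd 8f 06 12 c5 2c 10) = ae

2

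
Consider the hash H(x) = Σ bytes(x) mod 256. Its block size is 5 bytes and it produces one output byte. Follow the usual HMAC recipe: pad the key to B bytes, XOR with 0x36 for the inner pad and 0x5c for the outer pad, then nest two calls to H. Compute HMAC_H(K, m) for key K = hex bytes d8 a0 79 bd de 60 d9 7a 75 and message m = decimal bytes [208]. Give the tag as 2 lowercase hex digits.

Key hex bytes d8 a0 79 bd de 60 d9 7a 75 is 9 bytes > B = 5, so hash it first: H(key) = b4, then zero-pad to 5 bytes: K' = b4 00 00 00 00.
K' ⊕ ipad = 82 36 36 36 36.  K' ⊕ opad = e8 5c 5c 5c 5c.
Inner input = (K'⊕ipad) ∥ m = 82 36 36 36 36 ∥ d0.
Inner hash: sum = 130+54+54+54+54+208 = 554; mod 256 = 42 → 2a.
Outer input = (K'⊕opad) ∥ inner = e8 5c 5c 5c 5c ∥ 2a.
Outer hash (tag): sum = 232+92+92+92+92+42 = 642; mod 256 = 130 → 82.

82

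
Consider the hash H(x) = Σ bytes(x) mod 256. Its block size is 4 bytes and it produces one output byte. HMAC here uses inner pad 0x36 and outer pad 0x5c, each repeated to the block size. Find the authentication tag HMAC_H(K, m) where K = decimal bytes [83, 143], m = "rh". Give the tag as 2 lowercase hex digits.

fe

Key decimal bytes [83, 143] = 53 8f is 2 bytes ≤ B = 4; zero-pad to 4 bytes: K' = 53 8f 00 00.
K' ⊕ ipad = 65 b9 36 36.  K' ⊕ opad = 0f d3 5c 5c.
Inner input = (K'⊕ipad) ∥ m = 65 b9 36 36 ∥ 72 68.
Inner hash: sum = 101+185+54+54+114+104 = 612; mod 256 = 100 → 64.
Outer input = (K'⊕opad) ∥ inner = 0f d3 5c 5c ∥ 64.
Outer hash (tag): sum = 15+211+92+92+100 = 510; mod 256 = 254 → fe.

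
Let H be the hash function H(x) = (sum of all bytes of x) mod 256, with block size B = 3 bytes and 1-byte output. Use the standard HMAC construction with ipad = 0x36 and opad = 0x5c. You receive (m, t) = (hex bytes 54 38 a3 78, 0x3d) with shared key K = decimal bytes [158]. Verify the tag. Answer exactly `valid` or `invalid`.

Key decimal bytes [158] = 9e is 1 byte ≤ B = 3; zero-pad to 3 bytes: K' = 9e 00 00.
K' ⊕ ipad = a8 36 36; K' ⊕ opad = c2 5c 5c.
Inner hash: sum = 168+54+54+84+56+163+120 = 699; mod 256 = 187 → bb.
Outer hash (recomputed tag): sum = 194+92+92+187 = 565; mod 256 = 53 → 35.
Recomputed tag = 35; claimed = 3d → mismatch.

invalid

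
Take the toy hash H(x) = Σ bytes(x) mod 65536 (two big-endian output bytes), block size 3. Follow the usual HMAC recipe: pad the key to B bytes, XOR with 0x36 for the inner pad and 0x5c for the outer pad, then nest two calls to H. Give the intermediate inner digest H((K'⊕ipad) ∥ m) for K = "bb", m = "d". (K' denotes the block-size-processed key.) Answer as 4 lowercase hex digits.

0142

Key "bb" = 62 62 is 2 bytes ≤ B = 3; zero-pad to 3 bytes: K' = 62 62 00.
K' ⊕ ipad = 54 54 36.
Inner input = 54 54 36 ∥ 64.
Inner hash: sum = 84+84+54+100 = 322 → 01 42.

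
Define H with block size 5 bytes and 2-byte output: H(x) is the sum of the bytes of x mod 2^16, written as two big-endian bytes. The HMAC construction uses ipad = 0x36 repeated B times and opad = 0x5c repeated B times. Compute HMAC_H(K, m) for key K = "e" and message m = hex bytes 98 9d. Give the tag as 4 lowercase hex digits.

020b

Key "e" = 65 is 1 byte ≤ B = 5; zero-pad to 5 bytes: K' = 65 00 00 00 00.
K' ⊕ ipad = 53 36 36 36 36.  K' ⊕ opad = 39 5c 5c 5c 5c.
Inner input = (K'⊕ipad) ∥ m = 53 36 36 36 36 ∥ 98 9d.
Inner hash: sum = 83+54+54+54+54+152+157 = 608 → 02 60.
Outer input = (K'⊕opad) ∥ inner = 39 5c 5c 5c 5c ∥ 02 60.
Outer hash (tag): sum = 57+92+92+92+92+2+96 = 523 → 02 0b.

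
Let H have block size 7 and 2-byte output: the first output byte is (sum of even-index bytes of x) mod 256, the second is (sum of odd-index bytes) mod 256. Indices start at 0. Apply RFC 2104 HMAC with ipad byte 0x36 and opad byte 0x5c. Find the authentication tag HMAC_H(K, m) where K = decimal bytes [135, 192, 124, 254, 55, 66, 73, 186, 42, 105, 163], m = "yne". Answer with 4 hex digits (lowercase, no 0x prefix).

7fad

Key decimal bytes [135, 192, 124, 254, 55, 66, 73, 186, 42, 105, 163] = 87 c0 7c fe 37 42 49 ba 2a 69 a3 is 11 bytes > B = 7, so hash it first: H(key) = 50 23, then zero-pad to 7 bytes: K' = 50 23 00 00 00 00 00.
K' ⊕ ipad = 66 15 36 36 36 36 36.  K' ⊕ opad = 0c 7f 5c 5c 5c 5c 5c.
Inner input = (K'⊕ipad) ∥ m = 66 15 36 36 36 36 36 ∥ 79 6e 65.
Inner hash: even-index sum = 374 mod 256 = 118; odd-index sum = 351 mod 256 = 95 → 76 5f.
Outer input = (K'⊕opad) ∥ inner = 0c 7f 5c 5c 5c 5c 5c ∥ 76 5f.
Outer hash (tag): even-index sum = 383 mod 256 = 127; odd-index sum = 429 mod 256 = 173 → 7f ad.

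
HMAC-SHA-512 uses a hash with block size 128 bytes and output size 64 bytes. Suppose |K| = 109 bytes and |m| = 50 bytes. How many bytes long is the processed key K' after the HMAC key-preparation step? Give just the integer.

128

Key is 109 ≤ 128 bytes, zero-padded: |K'| = 128.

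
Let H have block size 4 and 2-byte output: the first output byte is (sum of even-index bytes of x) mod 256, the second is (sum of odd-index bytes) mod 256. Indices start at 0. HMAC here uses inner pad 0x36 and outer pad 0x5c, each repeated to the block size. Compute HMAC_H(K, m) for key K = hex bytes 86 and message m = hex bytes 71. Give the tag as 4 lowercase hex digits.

8d24

Key hex bytes 86 is 1 byte ≤ B = 4; zero-pad to 4 bytes: K' = 86 00 00 00.
K' ⊕ ipad = b0 36 36 36.  K' ⊕ opad = da 5c 5c 5c.
Inner input = (K'⊕ipad) ∥ m = b0 36 36 36 ∥ 71.
Inner hash: even-index sum = 343 mod 256 = 87; odd-index sum = 108 mod 256 = 108 → 57 6c.
Outer input = (K'⊕opad) ∥ inner = da 5c 5c 5c ∥ 57 6c.
Outer hash (tag): even-index sum = 397 mod 256 = 141; odd-index sum = 292 mod 256 = 36 → 8d 24.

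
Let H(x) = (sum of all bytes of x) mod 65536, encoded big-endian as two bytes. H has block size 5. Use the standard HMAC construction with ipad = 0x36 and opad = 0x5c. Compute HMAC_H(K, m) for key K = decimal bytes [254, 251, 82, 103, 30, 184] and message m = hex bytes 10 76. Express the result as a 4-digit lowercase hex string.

Key decimal bytes [254, 251, 82, 103, 30, 184] = fe fb 52 67 1e b8 is 6 bytes > B = 5, so hash it first: H(key) = 03 88, then zero-pad to 5 bytes: K' = 03 88 00 00 00.
K' ⊕ ipad = 35 be 36 36 36.  K' ⊕ opad = 5f d4 5c 5c 5c.
Inner input = (K'⊕ipad) ∥ m = 35 be 36 36 36 ∥ 10 76.
Inner hash: sum = 53+190+54+54+54+16+118 = 539 → 02 1b.
Outer input = (K'⊕opad) ∥ inner = 5f d4 5c 5c 5c ∥ 02 1b.
Outer hash (tag): sum = 95+212+92+92+92+2+27 = 612 → 02 64.

0264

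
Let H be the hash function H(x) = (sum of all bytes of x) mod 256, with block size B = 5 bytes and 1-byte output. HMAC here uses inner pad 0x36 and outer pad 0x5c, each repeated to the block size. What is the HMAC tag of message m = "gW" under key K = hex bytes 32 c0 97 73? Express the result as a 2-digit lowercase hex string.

34

Key hex bytes 32 c0 97 73 is 4 bytes ≤ B = 5; zero-pad to 5 bytes: K' = 32 c0 97 73 00.
K' ⊕ ipad = 04 f6 a1 45 36.  K' ⊕ opad = 6e 9c cb 2f 5c.
Inner input = (K'⊕ipad) ∥ m = 04 f6 a1 45 36 ∥ 67 57.
Inner hash: sum = 4+246+161+69+54+103+87 = 724; mod 256 = 212 → d4.
Outer input = (K'⊕opad) ∥ inner = 6e 9c cb 2f 5c ∥ d4.
Outer hash (tag): sum = 110+156+203+47+92+212 = 820; mod 256 = 52 → 34.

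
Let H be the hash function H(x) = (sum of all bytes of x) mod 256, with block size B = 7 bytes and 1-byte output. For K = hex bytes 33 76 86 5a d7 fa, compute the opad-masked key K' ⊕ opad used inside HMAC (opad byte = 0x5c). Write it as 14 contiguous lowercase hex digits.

6f2ada068ba65c

Key hex bytes 33 76 86 5a d7 fa is 6 bytes ≤ B = 7; zero-pad to 7 bytes: K' = 33 76 86 5a d7 fa 00.
XOR each byte with 0x5c: 33⊕5c=6f, 76⊕5c=2a, 86⊕5c=da, 5a⊕5c=06, d7⊕5c=8b, fa⊕5c=a6, 00⊕5c=5c.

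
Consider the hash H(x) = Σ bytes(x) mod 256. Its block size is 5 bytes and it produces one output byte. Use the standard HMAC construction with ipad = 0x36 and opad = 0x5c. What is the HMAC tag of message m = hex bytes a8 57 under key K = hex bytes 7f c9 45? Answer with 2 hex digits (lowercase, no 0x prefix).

Key hex bytes 7f c9 45 is 3 bytes ≤ B = 5; zero-pad to 5 bytes: K' = 7f c9 45 00 00.
K' ⊕ ipad = 49 ff 73 36 36.  K' ⊕ opad = 23 95 19 5c 5c.
Inner input = (K'⊕ipad) ∥ m = 49 ff 73 36 36 ∥ a8 57.
Inner hash: sum = 73+255+115+54+54+168+87 = 806; mod 256 = 38 → 26.
Outer input = (K'⊕opad) ∥ inner = 23 95 19 5c 5c ∥ 26.
Outer hash (tag): sum = 35+149+25+92+92+38 = 431; mod 256 = 175 → af.

af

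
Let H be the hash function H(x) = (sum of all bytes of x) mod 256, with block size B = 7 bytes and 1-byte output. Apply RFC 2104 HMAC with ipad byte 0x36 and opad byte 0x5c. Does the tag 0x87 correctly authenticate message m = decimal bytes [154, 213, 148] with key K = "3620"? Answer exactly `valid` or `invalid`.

invalid

Key "3620" = 33 36 32 30 is 4 bytes ≤ B = 7; zero-pad to 7 bytes: K' = 33 36 32 30 00 00 00.
K' ⊕ ipad = 05 00 04 06 36 36 36; K' ⊕ opad = 6f 6a 6e 6c 5c 5c 5c.
Inner hash: sum = 5+0+4+6+54+54+54+154+213+148 = 692; mod 256 = 180 → b4.
Outer hash (recomputed tag): sum = 111+106+110+108+92+92+92+180 = 891; mod 256 = 123 → 7b.
Recomputed tag = 7b; claimed = 87 → mismatch.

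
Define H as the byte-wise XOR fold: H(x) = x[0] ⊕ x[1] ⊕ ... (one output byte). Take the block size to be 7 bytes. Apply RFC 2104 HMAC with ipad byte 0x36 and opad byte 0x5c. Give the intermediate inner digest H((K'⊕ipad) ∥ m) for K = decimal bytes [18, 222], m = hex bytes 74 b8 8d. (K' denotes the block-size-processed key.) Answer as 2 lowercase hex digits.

Key decimal bytes [18, 222] = 12 de is 2 bytes ≤ B = 7; zero-pad to 7 bytes: K' = 12 de 00 00 00 00 00.
K' ⊕ ipad = 24 e8 36 36 36 36 36.
Inner input = 24 e8 36 36 36 36 36 ∥ 74 b8 8d.
Inner hash: XOR 24⊕e8⊕36⊕36⊕36⊕36⊕36⊕74⊕b8⊕8d = bb.

bb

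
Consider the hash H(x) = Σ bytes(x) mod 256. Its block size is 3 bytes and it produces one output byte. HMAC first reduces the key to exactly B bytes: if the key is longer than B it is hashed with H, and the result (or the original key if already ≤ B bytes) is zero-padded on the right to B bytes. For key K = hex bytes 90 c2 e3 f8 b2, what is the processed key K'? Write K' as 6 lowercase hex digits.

|K| = 5 > B = 3, so first hash the key.
H(K): sum = 144+194+227+248+178 = 991; mod 256 = 223 → df.
Zero-pad H(K) = df to 3 bytes: K' = df 00 00.

df0000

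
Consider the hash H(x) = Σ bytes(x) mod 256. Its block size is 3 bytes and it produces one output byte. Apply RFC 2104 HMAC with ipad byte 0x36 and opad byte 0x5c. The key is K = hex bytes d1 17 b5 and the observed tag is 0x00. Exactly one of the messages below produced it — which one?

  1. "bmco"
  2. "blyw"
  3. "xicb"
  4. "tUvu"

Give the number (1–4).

4

Key hex bytes d1 17 b5 is exactly B = 3 bytes: K' = d1 17 b5.
K' ⊕ ipad = e7 21 83; K' ⊕ opad = 8d 4b e9.
m1: inner = H(e7 21 83 62 6d 63 6f) = 2c; tag = H(8d 4b e9 2c) = ed
m2: inner = H(e7 21 83 62 6c 79 77) = 49; tag = H(8d 4b e9 49) = 0a
m3: inner = H(e7 21 83 78 69 63 62) = 31; tag = H(8d 4b e9 31) = f2
m4: inner = H(e7 21 83 74 55 76 75) = 3f; tag = H(8d 4b e9 3f) = 00 ← matches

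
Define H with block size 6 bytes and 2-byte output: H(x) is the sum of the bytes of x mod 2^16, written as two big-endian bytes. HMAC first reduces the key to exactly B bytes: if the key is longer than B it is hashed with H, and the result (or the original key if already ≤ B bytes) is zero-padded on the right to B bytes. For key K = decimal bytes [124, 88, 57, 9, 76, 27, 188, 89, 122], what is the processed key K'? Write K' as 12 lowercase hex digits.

030c00000000

|K| = 9 > B = 6, so first hash the key.
H(K): sum = 124+88+57+9+76+27+188+89+122 = 780 → 03 0c.
Zero-pad H(K) = 03 0c to 6 bytes: K' = 03 0c 00 00 00 00.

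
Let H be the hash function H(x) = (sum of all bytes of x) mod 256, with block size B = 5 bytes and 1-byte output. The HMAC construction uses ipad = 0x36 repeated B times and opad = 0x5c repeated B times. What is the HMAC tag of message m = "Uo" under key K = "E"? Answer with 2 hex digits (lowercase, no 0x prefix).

Key "E" = 45 is 1 byte ≤ B = 5; zero-pad to 5 bytes: K' = 45 00 00 00 00.
K' ⊕ ipad = 73 36 36 36 36.  K' ⊕ opad = 19 5c 5c 5c 5c.
Inner input = (K'⊕ipad) ∥ m = 73 36 36 36 36 ∥ 55 6f.
Inner hash: sum = 115+54+54+54+54+85+111 = 527; mod 256 = 15 → 0f.
Outer input = (K'⊕opad) ∥ inner = 19 5c 5c 5c 5c ∥ 0f.
Outer hash (tag): sum = 25+92+92+92+92+15 = 408; mod 256 = 152 → 98.

98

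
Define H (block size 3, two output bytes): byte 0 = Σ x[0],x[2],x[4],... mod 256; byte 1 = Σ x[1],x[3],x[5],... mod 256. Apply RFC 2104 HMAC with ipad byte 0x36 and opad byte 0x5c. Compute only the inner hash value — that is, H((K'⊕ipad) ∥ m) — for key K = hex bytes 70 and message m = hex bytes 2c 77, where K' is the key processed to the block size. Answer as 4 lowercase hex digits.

Key hex bytes 70 is 1 byte ≤ B = 3; zero-pad to 3 bytes: K' = 70 00 00.
K' ⊕ ipad = 46 36 36.
Inner input = 46 36 36 ∥ 2c 77.
Inner hash: even-index sum = 243 mod 256 = 243; odd-index sum = 98 mod 256 = 98 → f3 62.

f362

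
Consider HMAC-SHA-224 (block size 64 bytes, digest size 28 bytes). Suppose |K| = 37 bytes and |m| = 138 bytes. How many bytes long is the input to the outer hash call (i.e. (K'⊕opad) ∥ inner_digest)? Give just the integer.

Key is 37 ≤ 64 bytes, zero-padded: |K'| = 64.
Outer input = (K'⊕opad) ∥ H(inner) → 64 + 28 = 92 bytes.

92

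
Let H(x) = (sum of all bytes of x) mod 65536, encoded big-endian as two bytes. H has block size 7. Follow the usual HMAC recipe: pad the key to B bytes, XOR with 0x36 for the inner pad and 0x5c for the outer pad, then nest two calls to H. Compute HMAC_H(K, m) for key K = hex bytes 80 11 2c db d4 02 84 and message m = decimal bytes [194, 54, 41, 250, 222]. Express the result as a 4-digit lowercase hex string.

Key hex bytes 80 11 2c db d4 02 84 is exactly B = 7 bytes: K' = 80 11 2c db d4 02 84.
K' ⊕ ipad = b6 27 1a ed e2 34 b2.  K' ⊕ opad = dc 4d 70 87 88 5e d8.
Inner input = (K'⊕ipad) ∥ m = b6 27 1a ed e2 34 b2 ∥ c2 36 29 fa de.
Inner hash: sum = 182+39+26+237+226+52+178+194+54+41+250+222 = 1701 → 06 a5.
Outer input = (K'⊕opad) ∥ inner = dc 4d 70 87 88 5e d8 ∥ 06 a5.
Outer hash (tag): sum = 220+77+112+135+136+94+216+6+165 = 1161 → 04 89.

0489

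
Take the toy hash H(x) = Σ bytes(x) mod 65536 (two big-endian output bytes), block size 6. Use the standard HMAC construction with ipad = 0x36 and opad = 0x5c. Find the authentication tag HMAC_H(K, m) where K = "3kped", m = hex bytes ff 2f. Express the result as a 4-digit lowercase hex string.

Key "3kped" = 33 6b 70 65 64 is 5 bytes ≤ B = 6; zero-pad to 6 bytes: K' = 33 6b 70 65 64 00.
K' ⊕ ipad = 05 5d 46 53 52 36.  K' ⊕ opad = 6f 37 2c 39 38 5c.
Inner input = (K'⊕ipad) ∥ m = 05 5d 46 53 52 36 ∥ ff 2f.
Inner hash: sum = 5+93+70+83+82+54+255+47 = 689 → 02 b1.
Outer input = (K'⊕opad) ∥ inner = 6f 37 2c 39 38 5c ∥ 02 b1.
Outer hash (tag): sum = 111+55+44+57+56+92+2+177 = 594 → 02 52.

0252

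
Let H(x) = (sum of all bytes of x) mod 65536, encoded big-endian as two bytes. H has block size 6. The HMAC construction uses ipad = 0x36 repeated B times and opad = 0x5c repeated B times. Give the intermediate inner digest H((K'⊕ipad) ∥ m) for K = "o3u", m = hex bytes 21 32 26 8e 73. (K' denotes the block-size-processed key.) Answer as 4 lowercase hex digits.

02bd

Key "o3u" = 6f 33 75 is 3 bytes ≤ B = 6; zero-pad to 6 bytes: K' = 6f 33 75 00 00 00.
K' ⊕ ipad = 59 05 43 36 36 36.
Inner input = 59 05 43 36 36 36 ∥ 21 32 26 8e 73.
Inner hash: sum = 89+5+67+54+54+54+33+50+38+142+115 = 701 → 02 bd.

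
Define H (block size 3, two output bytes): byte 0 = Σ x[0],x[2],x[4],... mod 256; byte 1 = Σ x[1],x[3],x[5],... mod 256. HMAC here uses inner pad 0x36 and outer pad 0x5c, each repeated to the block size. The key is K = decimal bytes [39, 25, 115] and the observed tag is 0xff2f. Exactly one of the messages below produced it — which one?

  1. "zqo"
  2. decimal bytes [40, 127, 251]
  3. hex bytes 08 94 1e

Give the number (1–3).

3

Key decimal bytes [39, 25, 115] = 27 19 73 is exactly B = 3 bytes: K' = 27 19 73.
K' ⊕ ipad = 11 2f 45; K' ⊕ opad = 7b 45 2f.
m1: inner = H(11 2f 45 7a 71 6f) = c7 18; tag = H(7b 45 2f c7 18) = c20c
m2: inner = H(11 2f 45 28 7f fb) = d5 52; tag = H(7b 45 2f d5 52) = fc1a
m3: inner = H(11 2f 45 08 94 1e) = ea 55; tag = H(7b 45 2f ea 55) = ff2f ← matches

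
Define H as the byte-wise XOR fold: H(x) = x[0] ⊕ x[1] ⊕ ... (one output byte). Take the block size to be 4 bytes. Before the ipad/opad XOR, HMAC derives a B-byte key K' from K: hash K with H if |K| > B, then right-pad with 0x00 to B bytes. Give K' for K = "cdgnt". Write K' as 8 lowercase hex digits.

7a000000

|K| = 5 > B = 4, so first hash the key.
H(K): XOR 63⊕64⊕67⊕6e⊕74 = 7a.
Zero-pad H(K) = 7a to 4 bytes: K' = 7a 00 00 00.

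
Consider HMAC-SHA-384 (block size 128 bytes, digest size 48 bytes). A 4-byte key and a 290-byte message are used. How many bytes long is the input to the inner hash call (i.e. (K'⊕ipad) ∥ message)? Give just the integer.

Key is 4 ≤ 128 bytes, zero-padded: |K'| = 128.
Inner input = (K'⊕ipad) ∥ m → 128 + 290 = 418 bytes.

418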